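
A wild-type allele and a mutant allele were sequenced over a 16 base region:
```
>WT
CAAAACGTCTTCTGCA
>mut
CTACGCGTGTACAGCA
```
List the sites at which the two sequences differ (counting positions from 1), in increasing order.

Differences at site 2 (A→T), site 4 (A→C), site 5 (A→G), site 9 (C→G), site 11 (T→A), site 13 (T→A).

2, 4, 5, 9, 11, 13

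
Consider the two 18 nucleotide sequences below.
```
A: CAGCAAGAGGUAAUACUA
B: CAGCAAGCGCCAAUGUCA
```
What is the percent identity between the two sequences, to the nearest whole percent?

Mismatches at positions 8, 10, 11, 15, 16, 17 (1-based): 6 of 18.
Identical positions: 12/18 = 66.67% → 67%.

67%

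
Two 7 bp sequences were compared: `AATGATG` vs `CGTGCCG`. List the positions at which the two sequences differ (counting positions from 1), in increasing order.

1, 2, 5, 6

Differences at position 1 (A→C), position 2 (A→G), position 5 (A→C), position 6 (T→C).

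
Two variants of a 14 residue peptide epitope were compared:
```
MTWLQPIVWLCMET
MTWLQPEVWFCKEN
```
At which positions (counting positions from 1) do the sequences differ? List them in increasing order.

Scanning 1-based: 7: I/E; 10: L/F; 12: M/K; 14: T/N.

7, 10, 12, 14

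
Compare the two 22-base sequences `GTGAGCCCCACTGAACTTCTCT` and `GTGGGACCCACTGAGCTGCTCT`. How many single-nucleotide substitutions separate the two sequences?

Mismatches (1-based): base 4: A→G; base 6: C→A; base 15: A→G; base 18: T→G.

4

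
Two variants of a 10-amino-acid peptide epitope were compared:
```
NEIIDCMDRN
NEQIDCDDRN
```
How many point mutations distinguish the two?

2

Comparing position by position, 2 positions differ: 3 (I/Q), 7 (M/D).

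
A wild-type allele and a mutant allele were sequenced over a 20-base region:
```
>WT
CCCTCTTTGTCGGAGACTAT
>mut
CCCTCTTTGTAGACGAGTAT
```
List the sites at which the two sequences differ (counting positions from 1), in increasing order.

11, 13, 14, 17

Scanning 1-based: 11: C/A; 13: G/A; 14: A/C; 17: C/G.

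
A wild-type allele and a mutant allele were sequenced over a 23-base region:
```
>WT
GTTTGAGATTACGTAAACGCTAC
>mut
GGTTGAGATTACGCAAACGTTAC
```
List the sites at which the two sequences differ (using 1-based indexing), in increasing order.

Scanning 1-based: 2: T/G; 14: T/C; 20: C/T.

2, 14, 20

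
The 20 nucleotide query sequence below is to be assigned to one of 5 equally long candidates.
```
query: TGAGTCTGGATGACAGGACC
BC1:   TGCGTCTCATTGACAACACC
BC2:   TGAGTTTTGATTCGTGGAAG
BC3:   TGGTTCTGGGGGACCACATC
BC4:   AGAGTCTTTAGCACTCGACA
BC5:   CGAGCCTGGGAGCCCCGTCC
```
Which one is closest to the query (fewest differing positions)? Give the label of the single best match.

Hamming distances to query — BC1: 6; BC2: 8; BC3: 8; BC4: 8; BC5: 8.
Smallest is BC1 with 6 mismatches.

BC1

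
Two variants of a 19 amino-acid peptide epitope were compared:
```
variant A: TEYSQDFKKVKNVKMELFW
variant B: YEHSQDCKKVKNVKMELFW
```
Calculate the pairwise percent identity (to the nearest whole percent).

Mismatches at positions 1, 3, 7 (1-based): 3 of 19.
Identical positions: 16/19 = 84.21% → 84%.

84%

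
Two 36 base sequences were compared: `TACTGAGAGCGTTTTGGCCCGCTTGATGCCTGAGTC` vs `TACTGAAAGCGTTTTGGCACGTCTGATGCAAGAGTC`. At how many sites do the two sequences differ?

The sequences differ at sites 7, 19, 22, 23, 30, 31 (1-based) — 6 in total.

6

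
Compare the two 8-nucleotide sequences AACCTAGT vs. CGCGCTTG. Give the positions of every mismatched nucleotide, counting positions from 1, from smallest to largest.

1, 2, 4, 5, 6, 7, 8

Scanning 1-based: 1: A/C; 2: A/G; 4: C/G; 5: T/C; 6: A/T; 7: G/T; 8: T/G.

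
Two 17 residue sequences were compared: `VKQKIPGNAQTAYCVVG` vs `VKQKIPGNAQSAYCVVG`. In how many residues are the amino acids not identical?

Comparing position by position, 1 residue differs: 11 (T/S).

1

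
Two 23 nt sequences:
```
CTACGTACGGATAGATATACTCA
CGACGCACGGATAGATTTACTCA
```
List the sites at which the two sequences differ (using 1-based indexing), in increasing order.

2, 6, 17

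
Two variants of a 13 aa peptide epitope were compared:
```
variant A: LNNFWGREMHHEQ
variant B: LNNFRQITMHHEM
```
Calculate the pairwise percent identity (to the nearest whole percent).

5 positions differ (5, 6, 7, 8, 13), so 8 of 13 match: 8/13 = 61.54%.

62%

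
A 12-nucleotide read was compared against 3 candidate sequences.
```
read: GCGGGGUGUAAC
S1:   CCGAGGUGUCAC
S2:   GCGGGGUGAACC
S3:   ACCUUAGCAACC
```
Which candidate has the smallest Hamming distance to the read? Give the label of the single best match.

Hamming distances to read — S1: 3; S2: 2; S3: 9.
Smallest is S2 with 2 mismatches.

S2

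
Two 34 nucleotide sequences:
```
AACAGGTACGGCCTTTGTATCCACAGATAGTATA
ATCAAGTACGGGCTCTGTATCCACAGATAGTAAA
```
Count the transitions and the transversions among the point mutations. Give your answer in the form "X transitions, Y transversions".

2 transitions, 3 transversions

Transitions (purine↔purine or pyrimidine↔pyrimidine): 5 G→A, 15 T→C.
Transversions (purine↔pyrimidine): 2 A→T, 12 C→G, 33 T→A.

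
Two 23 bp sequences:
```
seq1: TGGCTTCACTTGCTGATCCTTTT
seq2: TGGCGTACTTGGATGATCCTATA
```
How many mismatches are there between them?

8

Comparing position by position, 8 bases differ: 5 (T/G), 7 (C/A), 8 (A/C), 9 (C/T), 11 (T/G), 13 (C/A), 21 (T/A), 23 (T/A).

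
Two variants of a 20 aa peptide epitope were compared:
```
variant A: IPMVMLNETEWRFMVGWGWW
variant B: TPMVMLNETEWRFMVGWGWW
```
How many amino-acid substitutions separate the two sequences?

Comparing position by position, 1 residue differs: 1 (I/T).

1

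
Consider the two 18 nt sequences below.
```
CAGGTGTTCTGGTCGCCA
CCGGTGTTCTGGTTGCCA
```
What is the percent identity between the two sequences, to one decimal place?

88.9%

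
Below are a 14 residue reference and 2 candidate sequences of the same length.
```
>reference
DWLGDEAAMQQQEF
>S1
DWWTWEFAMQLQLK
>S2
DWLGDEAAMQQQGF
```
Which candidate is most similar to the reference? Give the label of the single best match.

S2

Hamming distances to reference — S1: 7; S2: 1.
Smallest is S2 with 1 mismatch.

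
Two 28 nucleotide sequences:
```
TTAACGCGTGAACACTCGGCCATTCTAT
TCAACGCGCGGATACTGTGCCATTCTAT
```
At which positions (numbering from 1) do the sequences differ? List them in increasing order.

Scanning 1-based: 2: T/C; 9: T/C; 11: A/G; 13: C/T; 17: C/G; 18: G/T.

2, 9, 11, 13, 17, 18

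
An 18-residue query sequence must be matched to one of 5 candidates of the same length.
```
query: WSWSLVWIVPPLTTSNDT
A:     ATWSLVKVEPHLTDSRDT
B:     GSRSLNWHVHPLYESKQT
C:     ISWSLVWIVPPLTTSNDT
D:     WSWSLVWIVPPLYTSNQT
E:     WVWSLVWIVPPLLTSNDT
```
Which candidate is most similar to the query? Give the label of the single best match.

A differs at 8 residues; B differs at 9 residues; C differs at 1 residue; D differs at 2 residues; E differs at 2 residues. The closest is C.

C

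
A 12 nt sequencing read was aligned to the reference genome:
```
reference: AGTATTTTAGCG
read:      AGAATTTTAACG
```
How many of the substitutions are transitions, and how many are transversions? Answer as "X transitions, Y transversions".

Transitions (purine↔purine or pyrimidine↔pyrimidine): 10 G→A.
Transversions (purine↔pyrimidine): 3 T→A.

1 transition, 1 transversion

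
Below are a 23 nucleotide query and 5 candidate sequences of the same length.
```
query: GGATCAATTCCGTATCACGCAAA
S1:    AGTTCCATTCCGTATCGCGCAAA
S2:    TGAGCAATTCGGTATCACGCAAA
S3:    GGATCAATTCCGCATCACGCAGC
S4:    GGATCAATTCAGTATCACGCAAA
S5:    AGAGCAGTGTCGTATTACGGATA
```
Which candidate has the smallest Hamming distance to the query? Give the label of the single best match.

Hamming distances to query — S1: 4; S2: 3; S3: 3; S4: 1; S5: 8.
Smallest is S4 with 1 mismatch.

S4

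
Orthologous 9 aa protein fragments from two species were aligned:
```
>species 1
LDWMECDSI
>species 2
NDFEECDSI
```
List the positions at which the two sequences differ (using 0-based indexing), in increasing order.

0, 2, 3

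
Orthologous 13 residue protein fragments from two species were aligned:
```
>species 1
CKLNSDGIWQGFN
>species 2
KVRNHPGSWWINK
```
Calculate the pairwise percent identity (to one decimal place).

10 positions differ (1, 2, 3, 5, 6, 8, 10, 11, 12, 13), so 3 of 13 match: 3/13 = 23.08%.

23.1%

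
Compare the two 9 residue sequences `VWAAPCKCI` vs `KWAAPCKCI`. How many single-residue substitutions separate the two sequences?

1

The sequences differ at positions 1 (1-based) — 1 in total.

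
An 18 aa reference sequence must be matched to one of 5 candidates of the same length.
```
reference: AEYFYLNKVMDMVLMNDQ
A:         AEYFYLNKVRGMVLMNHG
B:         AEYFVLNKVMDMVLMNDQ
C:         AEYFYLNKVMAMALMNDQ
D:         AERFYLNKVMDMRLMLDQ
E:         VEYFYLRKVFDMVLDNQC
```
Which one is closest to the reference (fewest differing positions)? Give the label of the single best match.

B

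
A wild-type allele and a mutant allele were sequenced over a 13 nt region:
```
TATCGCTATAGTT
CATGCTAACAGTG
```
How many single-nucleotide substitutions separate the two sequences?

7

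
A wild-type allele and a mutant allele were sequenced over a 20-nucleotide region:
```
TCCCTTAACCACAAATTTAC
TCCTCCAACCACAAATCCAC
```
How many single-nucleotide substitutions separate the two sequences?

5

Comparing position by position, 5 bases differ: 4 (C/T), 5 (T/C), 6 (T/C), 17 (T/C), 18 (T/C).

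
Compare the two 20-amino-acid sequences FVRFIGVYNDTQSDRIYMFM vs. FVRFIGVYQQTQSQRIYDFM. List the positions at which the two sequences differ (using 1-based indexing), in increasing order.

Differences at position 9 (N→Q), position 10 (D→Q), position 14 (D→Q), position 18 (M→D).

9, 10, 14, 18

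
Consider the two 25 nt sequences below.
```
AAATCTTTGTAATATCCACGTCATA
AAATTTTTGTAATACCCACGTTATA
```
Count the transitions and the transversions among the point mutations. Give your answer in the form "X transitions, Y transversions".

Transitions (purine↔purine or pyrimidine↔pyrimidine): 5 C→T, 15 T→C, 22 C→T.
Transversions (purine↔pyrimidine): none.

3 transitions, 0 transversions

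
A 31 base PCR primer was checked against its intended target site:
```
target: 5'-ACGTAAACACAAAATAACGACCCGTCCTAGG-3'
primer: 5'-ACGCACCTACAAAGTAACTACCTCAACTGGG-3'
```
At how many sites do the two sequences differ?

Comparing position by position, 11 sites differ: 4 (T/C), 6 (A/C), 7 (A/C), 8 (C/T), 14 (A/G), 19 (G/T), 23 (C/T), 24 (G/C), 25 (T/A), 26 (C/A), 29 (A/G).

11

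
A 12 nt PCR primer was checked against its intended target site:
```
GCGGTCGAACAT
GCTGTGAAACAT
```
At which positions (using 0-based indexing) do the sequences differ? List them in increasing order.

2, 5, 6

Scanning 0-based: 2: G/T; 5: C/G; 6: G/A.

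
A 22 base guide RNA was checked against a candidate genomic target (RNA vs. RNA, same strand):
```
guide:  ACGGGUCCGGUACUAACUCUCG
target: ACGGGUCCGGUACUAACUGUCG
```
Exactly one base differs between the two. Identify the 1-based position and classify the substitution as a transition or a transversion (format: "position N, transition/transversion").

position 19, transversion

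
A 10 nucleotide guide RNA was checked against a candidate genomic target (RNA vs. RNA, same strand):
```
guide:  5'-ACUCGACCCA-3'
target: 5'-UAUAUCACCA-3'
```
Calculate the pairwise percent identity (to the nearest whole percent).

40%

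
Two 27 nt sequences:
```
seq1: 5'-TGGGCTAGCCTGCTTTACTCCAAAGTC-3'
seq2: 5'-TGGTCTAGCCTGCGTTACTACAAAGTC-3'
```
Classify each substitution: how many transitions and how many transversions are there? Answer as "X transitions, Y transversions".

Mismatches (1-based):
position 4: G→T (purine→pyrimidine, transversion)
position 14: T→G (pyrimidine→purine, transversion)
position 20: C→A (pyrimidine→purine, transversion)

0 transitions, 3 transversions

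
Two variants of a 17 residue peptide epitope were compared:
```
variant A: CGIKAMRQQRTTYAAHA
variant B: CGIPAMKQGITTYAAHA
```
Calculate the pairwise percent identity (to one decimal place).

4 positions differ (4, 7, 9, 10), so 13 of 17 match: 13/17 = 76.47%.

76.5%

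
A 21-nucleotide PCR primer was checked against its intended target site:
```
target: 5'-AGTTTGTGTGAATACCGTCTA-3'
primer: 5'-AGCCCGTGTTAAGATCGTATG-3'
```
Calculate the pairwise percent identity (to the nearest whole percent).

62%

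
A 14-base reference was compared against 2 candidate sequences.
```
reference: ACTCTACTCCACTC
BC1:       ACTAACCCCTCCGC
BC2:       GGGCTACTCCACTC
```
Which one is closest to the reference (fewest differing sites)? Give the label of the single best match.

Hamming distances to reference — BC1: 7; BC2: 3.
Smallest is BC2 with 3 mismatches.

BC2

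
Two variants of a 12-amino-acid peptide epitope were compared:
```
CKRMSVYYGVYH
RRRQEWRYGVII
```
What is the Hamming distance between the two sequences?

8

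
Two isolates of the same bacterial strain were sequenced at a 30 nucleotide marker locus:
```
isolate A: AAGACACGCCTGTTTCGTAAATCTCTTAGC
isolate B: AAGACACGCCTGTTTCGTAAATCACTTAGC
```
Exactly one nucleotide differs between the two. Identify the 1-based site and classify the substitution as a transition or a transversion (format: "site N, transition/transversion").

site 24, transversion

Site 24 changes T→A. T is a pyrimidine and A is a purine, so this is a transversion.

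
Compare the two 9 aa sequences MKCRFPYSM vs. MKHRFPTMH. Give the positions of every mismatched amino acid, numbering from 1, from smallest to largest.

3, 7, 8, 9

Differences at position 3 (C→H), position 7 (Y→T), position 8 (S→M), position 9 (M→H).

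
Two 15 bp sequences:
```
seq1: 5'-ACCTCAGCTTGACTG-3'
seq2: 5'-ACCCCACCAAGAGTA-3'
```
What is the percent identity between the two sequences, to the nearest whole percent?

6 positions differ (4, 7, 9, 10, 13, 15), so 9 of 15 match: 9/15 = 60%.

60%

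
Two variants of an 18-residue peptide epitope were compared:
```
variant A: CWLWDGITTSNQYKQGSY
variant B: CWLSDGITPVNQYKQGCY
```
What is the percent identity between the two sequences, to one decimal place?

Mismatches at positions 4, 9, 10, 17 (1-based): 4 of 18.
Identical positions: 14/18 = 77.78% → 77.8%.

77.8%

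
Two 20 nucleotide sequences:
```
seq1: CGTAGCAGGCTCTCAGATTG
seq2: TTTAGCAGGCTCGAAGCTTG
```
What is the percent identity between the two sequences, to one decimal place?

5 positions differ (1, 2, 13, 14, 17), so 15 of 20 match: 15/20 = 75%.

75.0%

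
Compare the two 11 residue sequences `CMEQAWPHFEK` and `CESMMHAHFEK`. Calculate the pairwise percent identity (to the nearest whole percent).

45%

Mismatches at positions 2, 3, 4, 5, 6, 7 (1-based): 6 of 11.
Identical positions: 5/11 = 45.45% → 45%.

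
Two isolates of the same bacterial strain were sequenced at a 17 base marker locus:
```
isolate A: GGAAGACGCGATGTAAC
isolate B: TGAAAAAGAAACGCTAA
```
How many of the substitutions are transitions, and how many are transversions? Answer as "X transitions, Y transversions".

Mismatches (1-based):
site 1: G→T (purine→pyrimidine, transversion)
site 5: G→A (purine→purine, transition)
site 7: C→A (pyrimidine→purine, transversion)
site 9: C→A (pyrimidine→purine, transversion)
site 10: G→A (purine→purine, transition)
site 12: T→C (pyrimidine→pyrimidine, transition)
site 14: T→C (pyrimidine→pyrimidine, transition)
site 15: A→T (purine→pyrimidine, transversion)
site 17: C→A (pyrimidine→purine, transversion)

4 transitions, 5 transversions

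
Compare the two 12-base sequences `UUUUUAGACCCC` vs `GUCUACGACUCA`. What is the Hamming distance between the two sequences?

The sequences differ at sites 1, 3, 5, 6, 10, 12 (1-based) — 6 in total.

6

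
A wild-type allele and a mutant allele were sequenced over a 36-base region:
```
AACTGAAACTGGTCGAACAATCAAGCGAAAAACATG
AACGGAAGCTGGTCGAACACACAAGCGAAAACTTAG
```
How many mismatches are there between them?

Comparing position by position, 8 bases differ: 4 (T/G), 8 (A/G), 20 (A/C), 21 (T/A), 32 (A/C), 33 (C/T), 34 (A/T), 35 (T/A).

8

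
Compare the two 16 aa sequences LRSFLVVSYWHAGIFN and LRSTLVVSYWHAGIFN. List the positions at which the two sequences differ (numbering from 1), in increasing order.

Differences at position 4 (F→T).

4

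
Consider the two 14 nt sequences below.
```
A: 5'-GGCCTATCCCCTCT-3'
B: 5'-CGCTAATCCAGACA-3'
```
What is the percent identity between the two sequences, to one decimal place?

7 positions differ (1, 4, 5, 10, 11, 12, 14), so 7 of 14 match: 7/14 = 50%.

50.0%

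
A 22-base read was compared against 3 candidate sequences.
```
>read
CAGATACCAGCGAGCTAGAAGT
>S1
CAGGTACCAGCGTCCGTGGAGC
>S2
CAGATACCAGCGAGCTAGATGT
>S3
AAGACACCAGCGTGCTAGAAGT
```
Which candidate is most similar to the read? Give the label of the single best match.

S2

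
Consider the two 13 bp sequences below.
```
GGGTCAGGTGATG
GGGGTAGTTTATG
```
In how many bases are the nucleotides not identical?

4

Mismatches (1-based): base 4: T→G; base 5: C→T; base 8: G→T; base 10: G→T.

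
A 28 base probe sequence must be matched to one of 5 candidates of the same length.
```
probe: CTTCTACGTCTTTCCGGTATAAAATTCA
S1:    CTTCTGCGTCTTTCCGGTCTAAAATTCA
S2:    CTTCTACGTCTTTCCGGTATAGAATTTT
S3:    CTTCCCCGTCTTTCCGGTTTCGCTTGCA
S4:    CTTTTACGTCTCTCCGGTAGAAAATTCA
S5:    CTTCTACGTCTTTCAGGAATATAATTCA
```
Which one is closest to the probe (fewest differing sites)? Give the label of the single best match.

S1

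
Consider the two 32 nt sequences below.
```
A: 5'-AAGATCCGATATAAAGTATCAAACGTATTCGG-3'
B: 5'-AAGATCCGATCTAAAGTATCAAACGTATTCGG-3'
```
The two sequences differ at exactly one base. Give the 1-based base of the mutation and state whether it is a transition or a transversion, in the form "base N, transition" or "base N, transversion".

Base 11 changes A→C. A is a purine and C is a pyrimidine, so this is a transversion.

base 11, transversion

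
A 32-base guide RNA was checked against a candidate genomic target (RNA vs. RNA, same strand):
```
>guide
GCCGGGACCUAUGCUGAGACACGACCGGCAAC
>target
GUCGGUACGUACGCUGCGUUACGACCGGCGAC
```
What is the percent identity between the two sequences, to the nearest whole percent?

8 positions differ (2, 6, 9, 12, 17, 19, 20, 30), so 24 of 32 match: 24/32 = 75%.

75%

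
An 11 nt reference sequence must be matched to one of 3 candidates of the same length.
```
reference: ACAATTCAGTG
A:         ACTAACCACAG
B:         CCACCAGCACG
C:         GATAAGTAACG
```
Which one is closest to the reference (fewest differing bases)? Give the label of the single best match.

Hamming distances to reference — A: 5; B: 8; C: 8.
Smallest is A with 5 mismatches.

A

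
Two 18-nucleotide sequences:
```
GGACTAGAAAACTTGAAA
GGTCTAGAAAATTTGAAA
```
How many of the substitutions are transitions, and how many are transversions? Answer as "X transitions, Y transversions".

1 transition, 1 transversion

Mismatches (1-based):
base 3: A→T (purine→pyrimidine, transversion)
base 12: C→T (pyrimidine→pyrimidine, transition)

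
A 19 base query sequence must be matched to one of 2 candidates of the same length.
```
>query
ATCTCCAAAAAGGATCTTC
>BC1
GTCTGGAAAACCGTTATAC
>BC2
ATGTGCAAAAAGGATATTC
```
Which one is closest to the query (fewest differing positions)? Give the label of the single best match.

BC2

Hamming distances to query — BC1: 8; BC2: 3.
Smallest is BC2 with 3 mismatches.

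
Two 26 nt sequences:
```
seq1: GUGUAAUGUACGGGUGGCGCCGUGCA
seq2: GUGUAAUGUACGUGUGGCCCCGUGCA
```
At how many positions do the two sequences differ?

The sequences differ at positions 13, 19 (1-based) — 2 in total.

2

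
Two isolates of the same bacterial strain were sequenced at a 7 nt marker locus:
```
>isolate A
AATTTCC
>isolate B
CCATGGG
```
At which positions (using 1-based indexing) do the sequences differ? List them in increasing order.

1, 2, 3, 5, 6, 7

Scanning 1-based: 1: A/C; 2: A/C; 3: T/A; 5: T/G; 6: C/G; 7: C/G.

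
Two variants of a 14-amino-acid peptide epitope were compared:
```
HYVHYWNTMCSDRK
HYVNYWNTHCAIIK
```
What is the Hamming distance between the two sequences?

5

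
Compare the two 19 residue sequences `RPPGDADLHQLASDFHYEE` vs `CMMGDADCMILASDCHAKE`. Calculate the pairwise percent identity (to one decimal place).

52.6%

9 positions differ (1, 2, 3, 8, 9, 10, 15, 17, 18), so 10 of 19 match: 10/19 = 52.63%.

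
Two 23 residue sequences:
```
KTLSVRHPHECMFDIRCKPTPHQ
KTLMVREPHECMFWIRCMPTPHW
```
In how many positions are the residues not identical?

5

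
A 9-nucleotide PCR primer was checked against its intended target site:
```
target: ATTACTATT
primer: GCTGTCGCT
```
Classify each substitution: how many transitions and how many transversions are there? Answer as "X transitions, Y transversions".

Mismatches (1-based):
site 1: A→G (purine→purine, transition)
site 2: T→C (pyrimidine→pyrimidine, transition)
site 4: A→G (purine→purine, transition)
site 5: C→T (pyrimidine→pyrimidine, transition)
site 6: T→C (pyrimidine→pyrimidine, transition)
site 7: A→G (purine→purine, transition)
site 8: T→C (pyrimidine→pyrimidine, transition)

7 transitions, 0 transversions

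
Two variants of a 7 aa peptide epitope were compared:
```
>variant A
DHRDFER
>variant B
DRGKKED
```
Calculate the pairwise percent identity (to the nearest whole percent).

29%

Mismatches at positions 2, 3, 4, 5, 7 (1-based): 5 of 7.
Identical positions: 2/7 = 28.57% → 29%.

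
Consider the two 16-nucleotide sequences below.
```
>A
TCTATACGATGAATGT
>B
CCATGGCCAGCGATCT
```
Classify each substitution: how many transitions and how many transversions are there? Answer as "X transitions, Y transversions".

Mismatches (1-based):
site 1: T→C (pyrimidine→pyrimidine, transition)
site 3: T→A (pyrimidine→purine, transversion)
site 4: A→T (purine→pyrimidine, transversion)
site 5: T→G (pyrimidine→purine, transversion)
site 6: A→G (purine→purine, transition)
site 8: G→C (purine→pyrimidine, transversion)
site 10: T→G (pyrimidine→purine, transversion)
site 11: G→C (purine→pyrimidine, transversion)
site 12: A→G (purine→purine, transition)
site 15: G→C (purine→pyrimidine, transversion)

3 transitions, 7 transversions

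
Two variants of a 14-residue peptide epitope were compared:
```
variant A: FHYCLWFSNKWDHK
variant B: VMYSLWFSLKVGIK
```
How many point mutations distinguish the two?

Comparing position by position, 7 residues differ: 1 (F/V), 2 (H/M), 4 (C/S), 9 (N/L), 11 (W/V), 12 (D/G), 13 (H/I).

7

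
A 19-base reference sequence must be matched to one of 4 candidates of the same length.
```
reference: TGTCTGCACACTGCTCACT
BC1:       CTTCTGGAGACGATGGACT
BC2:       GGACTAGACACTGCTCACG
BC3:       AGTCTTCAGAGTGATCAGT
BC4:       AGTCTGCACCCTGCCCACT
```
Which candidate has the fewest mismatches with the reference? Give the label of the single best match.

BC4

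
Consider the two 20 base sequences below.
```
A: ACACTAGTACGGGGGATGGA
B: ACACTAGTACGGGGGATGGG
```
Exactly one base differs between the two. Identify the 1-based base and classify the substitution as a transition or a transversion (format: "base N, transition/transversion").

base 20, transition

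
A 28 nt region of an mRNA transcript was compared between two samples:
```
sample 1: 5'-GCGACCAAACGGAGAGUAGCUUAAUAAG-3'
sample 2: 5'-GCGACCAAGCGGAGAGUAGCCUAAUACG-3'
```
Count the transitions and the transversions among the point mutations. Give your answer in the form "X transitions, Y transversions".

Mismatches (1-based):
base 9: A→G (purine→purine, transition)
base 21: U→C (pyrimidine→pyrimidine, transition)
base 27: A→C (purine→pyrimidine, transversion)

2 transitions, 1 transversion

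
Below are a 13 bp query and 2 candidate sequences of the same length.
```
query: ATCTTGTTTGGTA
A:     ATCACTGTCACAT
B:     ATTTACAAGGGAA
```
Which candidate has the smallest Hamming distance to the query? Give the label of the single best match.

B

Hamming distances to query — A: 9; B: 7.
Smallest is B with 7 mismatches.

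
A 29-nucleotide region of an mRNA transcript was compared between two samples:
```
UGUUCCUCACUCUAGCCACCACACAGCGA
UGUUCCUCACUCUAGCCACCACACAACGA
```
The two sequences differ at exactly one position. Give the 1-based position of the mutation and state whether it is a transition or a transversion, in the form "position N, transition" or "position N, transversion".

position 26, transition

The sequences differ only at position 26: G→A (purine→purine), a transition.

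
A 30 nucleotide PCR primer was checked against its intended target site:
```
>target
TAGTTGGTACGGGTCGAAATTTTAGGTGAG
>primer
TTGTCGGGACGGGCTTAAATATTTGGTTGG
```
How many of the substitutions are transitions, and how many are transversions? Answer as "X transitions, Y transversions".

Mismatches (1-based):
base 2: A→T (purine→pyrimidine, transversion)
base 5: T→C (pyrimidine→pyrimidine, transition)
base 8: T→G (pyrimidine→purine, transversion)
base 14: T→C (pyrimidine→pyrimidine, transition)
base 15: C→T (pyrimidine→pyrimidine, transition)
base 16: G→T (purine→pyrimidine, transversion)
base 21: T→A (pyrimidine→purine, transversion)
base 24: A→T (purine→pyrimidine, transversion)
base 28: G→T (purine→pyrimidine, transversion)
base 29: A→G (purine→purine, transition)

4 transitions, 6 transversions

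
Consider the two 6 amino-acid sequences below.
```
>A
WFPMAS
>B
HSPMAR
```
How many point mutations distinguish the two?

3

Mismatches (1-based): residue 1: W→H; residue 2: F→S; residue 6: S→R.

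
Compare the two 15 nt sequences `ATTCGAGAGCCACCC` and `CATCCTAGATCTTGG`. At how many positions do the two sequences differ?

The sequences differ at positions 1, 2, 5, 6, 7, 8, 9, 10, 12, 13, 14, 15 (1-based) — 12 in total.

12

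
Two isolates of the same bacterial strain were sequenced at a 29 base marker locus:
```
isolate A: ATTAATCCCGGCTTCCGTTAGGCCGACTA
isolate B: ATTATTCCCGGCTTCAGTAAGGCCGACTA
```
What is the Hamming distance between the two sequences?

3

Mismatches (1-based): site 5: A→T; site 16: C→A; site 19: T→A.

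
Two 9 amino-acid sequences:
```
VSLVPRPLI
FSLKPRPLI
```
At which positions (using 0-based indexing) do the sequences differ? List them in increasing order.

Differences at position 0 (V→F), position 3 (V→K).

0, 3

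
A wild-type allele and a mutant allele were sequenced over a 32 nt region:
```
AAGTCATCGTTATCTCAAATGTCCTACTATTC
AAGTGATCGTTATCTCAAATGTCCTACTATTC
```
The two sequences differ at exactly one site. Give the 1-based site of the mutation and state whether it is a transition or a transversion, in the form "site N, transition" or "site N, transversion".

site 5, transversion

Site 5 changes C→G. C is a pyrimidine and G is a purine, so this is a transversion.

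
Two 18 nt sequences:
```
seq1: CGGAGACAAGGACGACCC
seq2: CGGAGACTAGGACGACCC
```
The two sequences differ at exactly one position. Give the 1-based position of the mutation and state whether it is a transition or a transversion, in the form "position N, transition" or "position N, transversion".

Position 8 changes A→T. A is a purine and T is a pyrimidine, so this is a transversion.

position 8, transversion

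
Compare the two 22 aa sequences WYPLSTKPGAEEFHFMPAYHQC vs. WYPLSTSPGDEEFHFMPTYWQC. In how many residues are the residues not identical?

4

The sequences differ at residues 7, 10, 18, 20 (1-based) — 4 in total.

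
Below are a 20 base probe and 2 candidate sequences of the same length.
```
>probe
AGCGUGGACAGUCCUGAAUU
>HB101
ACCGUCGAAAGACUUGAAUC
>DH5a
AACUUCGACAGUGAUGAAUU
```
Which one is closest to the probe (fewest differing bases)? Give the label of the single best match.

DH5a

Hamming distances to probe — HB101: 6; DH5a: 5.
Smallest is DH5a with 5 mismatches.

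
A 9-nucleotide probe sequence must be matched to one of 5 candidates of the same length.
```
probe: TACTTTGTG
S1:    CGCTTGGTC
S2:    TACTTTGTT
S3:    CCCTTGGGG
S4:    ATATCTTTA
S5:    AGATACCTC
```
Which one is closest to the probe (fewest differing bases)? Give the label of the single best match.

S2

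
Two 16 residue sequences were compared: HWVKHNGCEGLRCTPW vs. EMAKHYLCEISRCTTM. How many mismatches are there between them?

9

Comparing position by position, 9 positions differ: 1 (H/E), 2 (W/M), 3 (V/A), 6 (N/Y), 7 (G/L), 10 (G/I), 11 (L/S), 15 (P/T), 16 (W/M).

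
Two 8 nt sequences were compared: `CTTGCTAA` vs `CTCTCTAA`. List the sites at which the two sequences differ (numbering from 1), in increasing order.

Differences at site 3 (T→C), site 4 (G→T).

3, 4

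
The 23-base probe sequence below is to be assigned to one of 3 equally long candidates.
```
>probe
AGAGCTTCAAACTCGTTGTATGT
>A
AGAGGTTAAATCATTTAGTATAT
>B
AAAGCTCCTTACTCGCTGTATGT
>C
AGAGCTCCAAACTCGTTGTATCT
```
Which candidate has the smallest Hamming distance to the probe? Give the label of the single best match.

Hamming distances to probe — A: 8; B: 5; C: 2.
Smallest is C with 2 mismatches.

C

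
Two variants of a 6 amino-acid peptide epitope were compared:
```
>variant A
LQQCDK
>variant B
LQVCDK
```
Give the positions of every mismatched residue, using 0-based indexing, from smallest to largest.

2

Differences at position 2 (Q→V).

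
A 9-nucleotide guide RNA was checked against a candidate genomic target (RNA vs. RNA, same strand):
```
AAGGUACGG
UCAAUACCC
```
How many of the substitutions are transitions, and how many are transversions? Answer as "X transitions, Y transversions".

2 transitions, 4 transversions

Mismatches (1-based):
site 1: A→U (purine→pyrimidine, transversion)
site 2: A→C (purine→pyrimidine, transversion)
site 3: G→A (purine→purine, transition)
site 4: G→A (purine→purine, transition)
site 8: G→C (purine→pyrimidine, transversion)
site 9: G→C (purine→pyrimidine, transversion)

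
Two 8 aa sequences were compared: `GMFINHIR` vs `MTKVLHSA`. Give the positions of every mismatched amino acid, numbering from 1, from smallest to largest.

1, 2, 3, 4, 5, 7, 8

Scanning 1-based: 1: G/M; 2: M/T; 3: F/K; 4: I/V; 5: N/L; 7: I/S; 8: R/A.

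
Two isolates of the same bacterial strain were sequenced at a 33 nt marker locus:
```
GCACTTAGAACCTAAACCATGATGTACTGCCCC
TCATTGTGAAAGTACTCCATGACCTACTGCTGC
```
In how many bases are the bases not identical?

Comparing position by position, 12 bases differ: 1 (G/T), 4 (C/T), 6 (T/G), 7 (A/T), 11 (C/A), 12 (C/G), 15 (A/C), 16 (A/T), 23 (T/C), 24 (G/C), 31 (C/T), 32 (C/G).

12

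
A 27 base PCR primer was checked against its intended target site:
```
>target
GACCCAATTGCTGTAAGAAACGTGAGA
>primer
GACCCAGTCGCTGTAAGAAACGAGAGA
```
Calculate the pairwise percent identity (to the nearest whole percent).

89%

Mismatches at positions 7, 9, 23 (1-based): 3 of 27.
Identical positions: 24/27 = 88.89% → 89%.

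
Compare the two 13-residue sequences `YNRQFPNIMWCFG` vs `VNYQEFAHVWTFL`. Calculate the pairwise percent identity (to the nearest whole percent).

31%

Mismatches at positions 1, 3, 5, 6, 7, 8, 9, 11, 13 (1-based): 9 of 13.
Identical positions: 4/13 = 30.77% → 31%.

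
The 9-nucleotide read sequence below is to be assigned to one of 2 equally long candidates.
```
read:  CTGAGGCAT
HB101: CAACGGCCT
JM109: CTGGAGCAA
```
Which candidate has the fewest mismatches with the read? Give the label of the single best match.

Hamming distances to read — HB101: 4; JM109: 3.
Smallest is JM109 with 3 mismatches.

JM109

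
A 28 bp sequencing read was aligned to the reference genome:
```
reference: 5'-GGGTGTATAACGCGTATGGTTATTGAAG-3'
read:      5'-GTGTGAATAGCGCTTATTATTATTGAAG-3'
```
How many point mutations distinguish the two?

The sequences differ at positions 2, 6, 10, 14, 18, 19 (1-based) — 6 in total.

6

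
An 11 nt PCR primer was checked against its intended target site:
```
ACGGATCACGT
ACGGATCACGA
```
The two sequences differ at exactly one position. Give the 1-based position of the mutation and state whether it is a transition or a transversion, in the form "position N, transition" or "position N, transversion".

The sequences differ only at position 11: T→A (pyrimidine→purine), a transversion.

position 11, transversion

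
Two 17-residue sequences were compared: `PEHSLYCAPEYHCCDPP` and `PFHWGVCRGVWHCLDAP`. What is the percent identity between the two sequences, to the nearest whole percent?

Mismatches at positions 2, 4, 5, 6, 8, 9, 10, 11, 14, 16 (1-based): 10 of 17.
Identical positions: 7/17 = 41.18% → 41%.

41%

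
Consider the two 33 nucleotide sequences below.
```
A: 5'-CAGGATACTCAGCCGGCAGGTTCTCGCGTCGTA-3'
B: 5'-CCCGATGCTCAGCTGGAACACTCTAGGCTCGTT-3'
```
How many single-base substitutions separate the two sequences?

12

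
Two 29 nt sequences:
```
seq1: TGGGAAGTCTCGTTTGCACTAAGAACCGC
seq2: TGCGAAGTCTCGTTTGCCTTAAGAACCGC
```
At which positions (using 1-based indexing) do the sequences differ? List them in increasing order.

Differences at position 3 (G→C), position 18 (A→C), position 19 (C→T).

3, 18, 19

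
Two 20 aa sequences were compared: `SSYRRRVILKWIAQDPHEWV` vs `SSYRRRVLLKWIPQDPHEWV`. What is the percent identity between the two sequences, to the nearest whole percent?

90%

2 positions differ (8, 13), so 18 of 20 match: 18/20 = 90%.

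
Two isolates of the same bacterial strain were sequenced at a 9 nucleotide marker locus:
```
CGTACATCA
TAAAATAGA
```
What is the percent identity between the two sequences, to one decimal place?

Mismatches at positions 1, 2, 3, 5, 6, 7, 8 (1-based): 7 of 9.
Identical positions: 2/9 = 22.22% → 22.2%.

22.2%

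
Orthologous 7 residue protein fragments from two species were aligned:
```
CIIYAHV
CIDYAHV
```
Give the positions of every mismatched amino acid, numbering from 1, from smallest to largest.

Differences at position 3 (I→D).

3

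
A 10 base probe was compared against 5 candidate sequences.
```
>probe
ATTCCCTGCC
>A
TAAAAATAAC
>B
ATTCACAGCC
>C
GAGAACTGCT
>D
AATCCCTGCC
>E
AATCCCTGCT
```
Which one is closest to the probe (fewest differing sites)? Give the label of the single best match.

Hamming distances to probe — A: 8; B: 2; C: 6; D: 1; E: 2.
Smallest is D with 1 mismatch.

D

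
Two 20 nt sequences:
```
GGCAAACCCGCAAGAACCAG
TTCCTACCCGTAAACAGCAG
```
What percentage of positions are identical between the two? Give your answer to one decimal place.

60.0%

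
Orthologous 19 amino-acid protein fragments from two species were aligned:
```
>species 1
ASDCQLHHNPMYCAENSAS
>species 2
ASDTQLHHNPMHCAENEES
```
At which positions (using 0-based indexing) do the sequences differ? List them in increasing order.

3, 11, 16, 17

Differences at position 3 (C→T), position 11 (Y→H), position 16 (S→E), position 17 (A→E).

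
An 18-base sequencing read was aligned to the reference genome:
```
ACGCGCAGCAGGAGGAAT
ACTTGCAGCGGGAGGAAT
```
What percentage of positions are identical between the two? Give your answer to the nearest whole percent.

83%

Mismatches at positions 3, 4, 10 (1-based): 3 of 18.
Identical positions: 15/18 = 83.33% → 83%.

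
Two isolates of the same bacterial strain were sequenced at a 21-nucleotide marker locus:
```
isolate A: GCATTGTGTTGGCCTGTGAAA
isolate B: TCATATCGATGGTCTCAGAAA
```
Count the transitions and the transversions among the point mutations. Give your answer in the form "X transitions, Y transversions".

2 transitions, 6 transversions

Mismatches (1-based):
site 1: G→T (purine→pyrimidine, transversion)
site 5: T→A (pyrimidine→purine, transversion)
site 6: G→T (purine→pyrimidine, transversion)
site 7: T→C (pyrimidine→pyrimidine, transition)
site 9: T→A (pyrimidine→purine, transversion)
site 13: C→T (pyrimidine→pyrimidine, transition)
site 16: G→C (purine→pyrimidine, transversion)
site 17: T→A (pyrimidine→purine, transversion)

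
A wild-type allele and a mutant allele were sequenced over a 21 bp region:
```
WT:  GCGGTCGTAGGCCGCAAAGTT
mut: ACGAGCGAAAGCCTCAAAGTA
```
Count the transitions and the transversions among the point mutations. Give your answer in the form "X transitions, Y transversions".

Transitions (purine↔purine or pyrimidine↔pyrimidine): 1 G→A, 4 G→A, 10 G→A.
Transversions (purine↔pyrimidine): 5 T→G, 8 T→A, 14 G→T, 21 T→A.

3 transitions, 4 transversions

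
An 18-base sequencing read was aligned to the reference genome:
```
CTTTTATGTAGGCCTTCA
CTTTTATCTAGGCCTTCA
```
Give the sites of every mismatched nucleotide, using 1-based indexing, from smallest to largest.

8

Scanning 1-based: 8: G/C.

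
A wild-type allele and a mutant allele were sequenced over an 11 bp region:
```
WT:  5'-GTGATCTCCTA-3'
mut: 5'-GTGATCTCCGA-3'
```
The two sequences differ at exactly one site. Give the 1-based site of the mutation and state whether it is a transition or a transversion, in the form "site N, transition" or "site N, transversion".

site 10, transversion

Site 10 changes T→G. T is a pyrimidine and G is a purine, so this is a transversion.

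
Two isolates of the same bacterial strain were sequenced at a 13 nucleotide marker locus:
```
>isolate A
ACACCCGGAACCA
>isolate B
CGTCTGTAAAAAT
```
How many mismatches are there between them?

Comparing position by position, 10 bases differ: 1 (A/C), 2 (C/G), 3 (A/T), 5 (C/T), 6 (C/G), 7 (G/T), 8 (G/A), 11 (C/A), 12 (C/A), 13 (A/T).

10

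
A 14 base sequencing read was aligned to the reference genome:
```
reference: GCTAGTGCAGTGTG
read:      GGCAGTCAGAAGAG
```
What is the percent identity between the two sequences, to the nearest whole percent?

Mismatches at positions 2, 3, 7, 8, 9, 10, 11, 13 (1-based): 8 of 14.
Identical positions: 6/14 = 42.86% → 43%.

43%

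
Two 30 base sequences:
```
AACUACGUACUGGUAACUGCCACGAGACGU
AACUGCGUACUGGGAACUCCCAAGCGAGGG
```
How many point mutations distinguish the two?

The sequences differ at sites 5, 14, 19, 23, 25, 28, 30 (1-based) — 7 in total.

7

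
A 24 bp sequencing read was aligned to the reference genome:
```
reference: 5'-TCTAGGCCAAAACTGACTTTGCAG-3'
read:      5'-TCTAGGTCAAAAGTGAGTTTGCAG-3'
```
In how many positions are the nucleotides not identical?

3

The sequences differ at positions 7, 13, 17 (1-based) — 3 in total.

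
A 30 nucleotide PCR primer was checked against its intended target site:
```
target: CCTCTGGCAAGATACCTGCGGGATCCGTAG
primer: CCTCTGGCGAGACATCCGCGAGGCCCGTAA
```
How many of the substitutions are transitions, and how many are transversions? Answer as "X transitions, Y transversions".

8 transitions, 0 transversions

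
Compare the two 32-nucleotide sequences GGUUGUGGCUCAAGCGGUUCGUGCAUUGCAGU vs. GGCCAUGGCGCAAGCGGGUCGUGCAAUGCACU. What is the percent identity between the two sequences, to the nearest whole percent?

78%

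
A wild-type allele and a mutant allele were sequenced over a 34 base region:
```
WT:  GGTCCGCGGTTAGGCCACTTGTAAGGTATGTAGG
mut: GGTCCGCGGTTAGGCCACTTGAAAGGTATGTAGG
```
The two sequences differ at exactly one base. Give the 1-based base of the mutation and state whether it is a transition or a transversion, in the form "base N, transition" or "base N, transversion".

Base 22 changes T→A. T is a pyrimidine and A is a purine, so this is a transversion.

base 22, transversion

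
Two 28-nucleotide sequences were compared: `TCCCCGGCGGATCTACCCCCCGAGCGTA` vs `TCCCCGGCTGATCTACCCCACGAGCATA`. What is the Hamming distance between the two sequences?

Comparing position by position, 3 sites differ: 9 (G/T), 20 (C/A), 26 (G/A).

3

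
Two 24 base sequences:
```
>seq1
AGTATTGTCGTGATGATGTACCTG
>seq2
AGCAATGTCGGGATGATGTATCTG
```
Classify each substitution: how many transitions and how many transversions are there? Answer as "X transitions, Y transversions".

2 transitions, 2 transversions

Transitions (purine↔purine or pyrimidine↔pyrimidine): 3 T→C, 21 C→T.
Transversions (purine↔pyrimidine): 5 T→A, 11 T→G.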